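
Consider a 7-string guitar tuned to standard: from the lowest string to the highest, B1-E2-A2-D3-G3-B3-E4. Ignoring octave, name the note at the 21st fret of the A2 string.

The open A2 string plus 21 semitones: A–A#–B–C–…–E–F–F#.

F♯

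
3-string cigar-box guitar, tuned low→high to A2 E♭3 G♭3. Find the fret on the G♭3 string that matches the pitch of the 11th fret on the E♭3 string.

Fret 11 on E♭3 is MIDI 51 + 11 = 62 (D4). On the G♭3 string (open MIDI 54), that pitch is 62 − 54 = fret 8.

8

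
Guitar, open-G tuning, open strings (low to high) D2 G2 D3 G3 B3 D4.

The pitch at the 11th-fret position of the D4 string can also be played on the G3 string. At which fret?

Fret 11 on D4 is MIDI 62 + 11 = 73 (C♯5). On the G3 string (open MIDI 55), that pitch is 73 − 55 = fret 18.

18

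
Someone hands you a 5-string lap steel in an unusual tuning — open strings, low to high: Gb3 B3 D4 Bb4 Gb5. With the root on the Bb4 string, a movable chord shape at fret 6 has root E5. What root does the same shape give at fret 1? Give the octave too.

Moving from fret 6 to fret 1 shifts the root by -5 semitones.
E5 down 5 semitones is B4.

B4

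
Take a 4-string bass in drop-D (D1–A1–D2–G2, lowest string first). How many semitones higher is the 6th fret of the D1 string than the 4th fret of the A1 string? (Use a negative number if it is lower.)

D1 at fret 6 → G#1 (MIDI 32); A1 at fret 4 → C#2 (MIDI 37).
32 − 37 = -5, so the two pitches are 5 semitones apart.

-5 semitones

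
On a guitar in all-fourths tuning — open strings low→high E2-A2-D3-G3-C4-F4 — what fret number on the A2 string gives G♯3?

G♯3 is 11 semitones above the open A2 (A–A#–B–C–…–F#–G–G#), so it sits at fret 11.

11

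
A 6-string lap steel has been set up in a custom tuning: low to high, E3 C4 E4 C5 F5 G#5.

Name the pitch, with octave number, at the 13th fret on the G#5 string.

Each fret is one semitone, so G#5 + 13 = A6.

A6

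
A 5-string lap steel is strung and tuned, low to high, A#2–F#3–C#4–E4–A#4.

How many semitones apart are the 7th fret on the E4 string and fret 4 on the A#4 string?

E4 at fret 7 → B4 (MIDI 71); A#4 at fret 4 → D5 (MIDI 74).
71 − 74 = -3, so the two pitches are 3 semitones apart, with D5 the higher.

3 semitones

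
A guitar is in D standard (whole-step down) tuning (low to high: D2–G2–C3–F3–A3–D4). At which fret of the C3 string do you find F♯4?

F♯4 is 18 semitones above the open C3 (C–C#–D–D#–…–E–F–F#), so it sits at fret 18.

18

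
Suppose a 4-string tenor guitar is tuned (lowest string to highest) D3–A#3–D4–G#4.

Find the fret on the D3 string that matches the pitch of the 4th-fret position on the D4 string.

Fret 4 on D4 is MIDI 62 + 4 = 66 (F#4). On the D3 string (open MIDI 50), that pitch is 66 − 50 = fret 16.

16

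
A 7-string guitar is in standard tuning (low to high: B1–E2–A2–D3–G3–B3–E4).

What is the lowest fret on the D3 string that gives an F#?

4

From D3, count semitones up the chromatic scale until reaching F#: D–D#–E–F–F# — 4 steps.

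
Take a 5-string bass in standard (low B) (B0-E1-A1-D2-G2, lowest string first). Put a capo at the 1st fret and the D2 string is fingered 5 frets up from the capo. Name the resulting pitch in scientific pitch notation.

The capo raises the open D2 by 1 semitone to D#2; fretting 5 more gives D2 + 1 + 5 = D2 + 6 semitones = G#2.

G#2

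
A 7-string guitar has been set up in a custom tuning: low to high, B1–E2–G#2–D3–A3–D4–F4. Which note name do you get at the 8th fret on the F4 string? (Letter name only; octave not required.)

C#

The open F4 string plus 8 semitones: F–F#–G–G#–A–A#–B–C–C#.
(Equivalently spelled Db.)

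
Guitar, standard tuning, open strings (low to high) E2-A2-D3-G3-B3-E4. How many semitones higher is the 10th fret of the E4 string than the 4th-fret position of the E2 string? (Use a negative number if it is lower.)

E4 at fret 10 → D5 (MIDI 74); E2 at fret 4 → G♯2 (MIDI 44).
74 − 44 = 30, so the two pitches are 30 semitones apart.

30 semitones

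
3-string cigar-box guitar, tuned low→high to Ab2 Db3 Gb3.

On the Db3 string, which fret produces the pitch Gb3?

Gb3 is 5 semitones above the open Db3 (Db–D–Eb–E–F–Gb), so it sits at fret 5.

5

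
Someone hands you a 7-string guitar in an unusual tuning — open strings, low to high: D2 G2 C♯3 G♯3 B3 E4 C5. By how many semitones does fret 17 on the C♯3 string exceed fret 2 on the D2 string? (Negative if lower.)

26 semitones

C♯3 at fret 17 → F♯4 (MIDI 66); D2 at fret 2 → E2 (MIDI 40).
66 − 40 = 26, so the two pitches are 26 semitones apart.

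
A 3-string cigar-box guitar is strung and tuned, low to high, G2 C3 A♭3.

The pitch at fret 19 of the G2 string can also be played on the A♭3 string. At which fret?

6

Fret 19 on G2 is MIDI 43 + 19 = 62 (D4). On the A♭3 string (open MIDI 56), that pitch is 62 − 56 = fret 6.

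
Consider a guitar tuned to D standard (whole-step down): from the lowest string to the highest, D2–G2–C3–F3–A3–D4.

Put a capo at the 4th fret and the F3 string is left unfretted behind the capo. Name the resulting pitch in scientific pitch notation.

A3

The capo raises the open F3 by 4 semitones to A3; fretting 0 more gives F3 + 4 + 0 = F3 + 4 semitones = A3.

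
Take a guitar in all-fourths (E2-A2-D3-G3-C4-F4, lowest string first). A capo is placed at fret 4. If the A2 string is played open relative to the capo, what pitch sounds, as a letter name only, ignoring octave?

The capo raises the open A2 by 4 semitones to C#3; fretting 0 more gives A2 + 4 + 0 = A2 + 4 semitones, landing on C#.
(Also written Db.)

C#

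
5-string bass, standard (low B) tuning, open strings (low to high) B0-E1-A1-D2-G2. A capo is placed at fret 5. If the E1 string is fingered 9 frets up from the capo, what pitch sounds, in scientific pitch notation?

The capo raises the open E1 by 5 semitones to A1; fretting 9 more gives E1 + 5 + 9 = E1 + 14 semitones = F#2.

F#2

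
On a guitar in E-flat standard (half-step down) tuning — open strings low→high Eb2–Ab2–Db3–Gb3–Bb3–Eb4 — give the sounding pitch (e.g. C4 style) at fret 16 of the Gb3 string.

The open Gb3 string plus 16 semitones: Gb–G–Ab–A–…–Ab–A–Bb.
The walk passes from B into C once, so the octave number goes from 3 to 4.

Bb4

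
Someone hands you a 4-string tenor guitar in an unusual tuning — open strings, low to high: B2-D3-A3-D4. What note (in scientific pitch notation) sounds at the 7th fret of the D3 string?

D3 is MIDI 50. Adding 7 gives 57, which is A3.

A3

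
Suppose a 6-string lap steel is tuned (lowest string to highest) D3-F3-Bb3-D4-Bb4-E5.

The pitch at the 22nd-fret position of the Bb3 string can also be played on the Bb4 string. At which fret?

10

Bb3 at fret 22 is Bb3 + 22 semitones = Ab5.
The open Bb4 string is 12 semitones above the open Bb3, so the same pitch on the Bb4 string lies at fret 22 − 12 = 10.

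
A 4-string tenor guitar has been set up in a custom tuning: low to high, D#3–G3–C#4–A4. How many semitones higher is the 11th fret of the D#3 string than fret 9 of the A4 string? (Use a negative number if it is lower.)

D#3 at fret 11 → D4 (MIDI 62); A4 at fret 9 → F#5 (MIDI 78).
62 − 78 = -16, so the two pitches are 16 semitones apart.

-16 semitones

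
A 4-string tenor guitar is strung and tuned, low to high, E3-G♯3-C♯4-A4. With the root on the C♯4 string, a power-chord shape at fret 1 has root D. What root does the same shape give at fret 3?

E

Moving from fret 1 to fret 3 shifts the root by 2 semitones.
D up 2 semitones is E.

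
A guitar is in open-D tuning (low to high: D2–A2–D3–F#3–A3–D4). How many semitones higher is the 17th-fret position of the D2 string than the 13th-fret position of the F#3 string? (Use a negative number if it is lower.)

-12 semitones

D2 at fret 17 → G3 (MIDI 55); F#3 at fret 13 → G4 (MIDI 67).
55 − 67 = -12, so the two pitches are 12 semitones apart.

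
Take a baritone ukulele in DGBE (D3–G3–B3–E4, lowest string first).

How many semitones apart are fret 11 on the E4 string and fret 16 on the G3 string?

E4 at fret 11 → D#5 (MIDI 75); G3 at fret 16 → B4 (MIDI 71).
75 − 71 = 4, so the two pitches are 4 semitones apart, with D#5 the higher.

4 semitones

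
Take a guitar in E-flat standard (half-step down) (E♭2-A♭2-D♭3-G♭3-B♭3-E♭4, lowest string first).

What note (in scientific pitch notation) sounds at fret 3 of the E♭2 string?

G♭2

The open E♭2 string plus 3 semitones: Eb–E–F–Gb.
No B→C boundary is crossed, so the octave stays at 2.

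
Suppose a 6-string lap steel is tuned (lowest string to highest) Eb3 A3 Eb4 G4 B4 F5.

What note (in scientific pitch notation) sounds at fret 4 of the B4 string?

B4 is MIDI 71. Adding 4 gives 75, which is Eb5.

Eb5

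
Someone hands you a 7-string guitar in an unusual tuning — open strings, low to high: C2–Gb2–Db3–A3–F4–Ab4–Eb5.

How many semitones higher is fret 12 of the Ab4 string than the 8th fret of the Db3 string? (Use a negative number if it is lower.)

Ab4 at fret 12 → Ab5 (MIDI 80); Db3 at fret 8 → A3 (MIDI 57).
80 − 57 = 23, so the two pitches are 23 semitones apart.

23 semitones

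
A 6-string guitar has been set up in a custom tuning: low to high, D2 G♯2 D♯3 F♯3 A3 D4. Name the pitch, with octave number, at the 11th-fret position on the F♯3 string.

F4

F♯3 is MIDI 54. Adding 11 gives 65, which is F4.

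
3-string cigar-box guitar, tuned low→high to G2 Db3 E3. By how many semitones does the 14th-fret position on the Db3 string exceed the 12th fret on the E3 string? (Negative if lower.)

-1 semitone

Db3 at fret 14 → Eb4 (MIDI 63); E3 at fret 12 → E4 (MIDI 64).
63 − 64 = -1, so the two pitches are 1 semitone apart.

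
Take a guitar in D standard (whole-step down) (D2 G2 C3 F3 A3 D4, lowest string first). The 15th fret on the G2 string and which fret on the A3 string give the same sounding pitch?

Fret 15 on G2 is MIDI 43 + 15 = 58 (A#3). On the A3 string (open MIDI 57), that pitch is 58 − 57 = fret 1.

1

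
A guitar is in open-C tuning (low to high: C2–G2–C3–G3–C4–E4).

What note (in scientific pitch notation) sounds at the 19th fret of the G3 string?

The open G3 string plus 19 semitones: G–G#–A–A#–…–C–C#–D.
The walk passes from B into C 2 times, so the octave number goes from 3 to 5.

D5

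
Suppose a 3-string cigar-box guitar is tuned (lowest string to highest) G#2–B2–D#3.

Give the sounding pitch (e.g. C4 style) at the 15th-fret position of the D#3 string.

D#3 is MIDI 51. Adding 15 gives 66, which is F#4.

F#4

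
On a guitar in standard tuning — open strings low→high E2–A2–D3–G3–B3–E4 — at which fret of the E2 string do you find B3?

19

B3 is 19 semitones above the open E2 (E–F–F#–G–…–A–A#–B), so it sits at fret 19.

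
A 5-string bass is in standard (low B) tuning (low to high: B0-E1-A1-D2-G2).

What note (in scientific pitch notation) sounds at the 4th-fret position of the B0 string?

D#1

Each fret is one semitone, so B0 + 4 = D#1.
(Equivalently spelled Eb1.)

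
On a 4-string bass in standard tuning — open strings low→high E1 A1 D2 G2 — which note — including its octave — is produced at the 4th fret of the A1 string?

C#2

Each fret is one semitone, so A1 + 4 = C#2.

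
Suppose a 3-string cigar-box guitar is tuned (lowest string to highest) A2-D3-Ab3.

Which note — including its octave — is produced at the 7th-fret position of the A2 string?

Each fret is one semitone, so A2 + 7 = E3.

E3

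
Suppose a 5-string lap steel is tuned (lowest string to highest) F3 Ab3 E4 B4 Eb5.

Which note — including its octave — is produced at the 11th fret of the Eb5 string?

D6

Eb5 is MIDI 75. Adding 11 gives 86, which is D6.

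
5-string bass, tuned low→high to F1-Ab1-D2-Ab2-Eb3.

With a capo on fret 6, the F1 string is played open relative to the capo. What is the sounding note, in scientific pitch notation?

The capo raises the open F1 by 6 semitones to B1; fretting 0 more gives F1 + 6 + 0 = F1 + 6 semitones = B1.

B1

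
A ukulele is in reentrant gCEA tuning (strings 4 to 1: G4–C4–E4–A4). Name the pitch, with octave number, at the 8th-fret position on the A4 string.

A4 is MIDI 69. Adding 8 gives 77, which is F5.

F5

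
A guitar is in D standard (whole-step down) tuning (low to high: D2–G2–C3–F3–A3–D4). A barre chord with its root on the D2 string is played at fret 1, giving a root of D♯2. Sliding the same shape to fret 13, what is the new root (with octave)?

Moving from fret 1 to fret 13 shifts the root by 12 semitones.
D♯2 up 12 semitones is D♯3.

D♯3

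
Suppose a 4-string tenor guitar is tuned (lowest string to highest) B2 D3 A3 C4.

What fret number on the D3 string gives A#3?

A#3 is 8 semitones above the open D3 (D–D#–E–F–F#–G–G#–A–A#), so it sits at fret 8.

8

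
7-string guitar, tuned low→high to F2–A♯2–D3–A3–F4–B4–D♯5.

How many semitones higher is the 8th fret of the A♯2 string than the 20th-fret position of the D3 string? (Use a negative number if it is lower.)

A♯2 at fret 8 → F♯3 (MIDI 54); D3 at fret 20 → A♯4 (MIDI 70).
54 − 70 = -16, so the two pitches are 16 semitones apart.

-16 semitones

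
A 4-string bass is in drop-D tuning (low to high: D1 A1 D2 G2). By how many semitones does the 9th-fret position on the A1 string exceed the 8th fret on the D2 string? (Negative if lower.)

-4 semitones

A1 at fret 9 → F♯2 (MIDI 42); D2 at fret 8 → A♯2 (MIDI 46).
42 − 46 = -4, so the two pitches are 4 semitones apart.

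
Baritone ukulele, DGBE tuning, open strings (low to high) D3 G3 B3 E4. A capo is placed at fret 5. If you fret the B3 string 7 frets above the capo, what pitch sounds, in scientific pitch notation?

The capo raises the open B3 by 5 semitones to E4; fretting 7 more gives B3 + 5 + 7 = B3 + 12 semitones = B4.

B4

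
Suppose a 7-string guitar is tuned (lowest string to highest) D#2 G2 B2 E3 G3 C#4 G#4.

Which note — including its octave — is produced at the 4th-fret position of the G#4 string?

C5

G#4 is MIDI 68. Adding 4 gives 72, which is C5.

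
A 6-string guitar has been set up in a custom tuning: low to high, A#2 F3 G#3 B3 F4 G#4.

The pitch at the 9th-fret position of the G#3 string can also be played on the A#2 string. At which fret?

G#3 at fret 9 is G#3 + 9 semitones = F4.
The open A#2 string is 10 semitones below the open G#3, so the same pitch on the A#2 string lies at fret 9 + 10 = 19.

19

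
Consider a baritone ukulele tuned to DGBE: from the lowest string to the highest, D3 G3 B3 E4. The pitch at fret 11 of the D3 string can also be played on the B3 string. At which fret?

2

Fret 11 on D3 is MIDI 50 + 11 = 61 (C♯4). On the B3 string (open MIDI 59), that pitch is 61 − 59 = fret 2.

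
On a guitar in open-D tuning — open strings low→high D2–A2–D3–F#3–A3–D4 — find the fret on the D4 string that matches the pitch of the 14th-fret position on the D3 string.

2

Fret 14 on D3 is MIDI 50 + 14 = 64 (E4). On the D4 string (open MIDI 62), that pitch is 64 − 62 = fret 2.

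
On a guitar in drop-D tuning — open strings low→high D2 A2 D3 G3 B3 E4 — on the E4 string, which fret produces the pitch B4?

B4 is 7 semitones above the open E4 (E–F–F#–G–G#–A–A#–B), so it sits at fret 7.

7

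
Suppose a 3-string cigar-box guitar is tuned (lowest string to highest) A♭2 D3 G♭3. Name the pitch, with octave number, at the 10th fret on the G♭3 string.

The open G♭3 string plus 10 semitones: Gb–G–Ab–A–…–D–Eb–E.
The walk passes from B into C once, so the octave number goes from 3 to 4.

E4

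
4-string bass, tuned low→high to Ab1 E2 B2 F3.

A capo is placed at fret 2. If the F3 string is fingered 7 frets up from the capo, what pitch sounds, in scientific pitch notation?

The capo raises the open F3 by 2 semitones to G3; fretting 7 more gives F3 + 2 + 7 = F3 + 9 semitones = D4.

D4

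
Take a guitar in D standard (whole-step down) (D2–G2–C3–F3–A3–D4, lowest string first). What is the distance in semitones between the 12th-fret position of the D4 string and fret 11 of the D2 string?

25 semitones

D4 at fret 12 → D5 (MIDI 74); D2 at fret 11 → C#3 (MIDI 49).
74 − 49 = 25, so the two pitches are 25 semitones apart, with D5 the higher.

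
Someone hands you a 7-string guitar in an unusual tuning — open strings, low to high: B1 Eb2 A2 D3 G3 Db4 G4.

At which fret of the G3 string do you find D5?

19

D5 is 19 semitones above the open G3 (G–Ab–A–Bb–…–C–Db–D), so it sits at fret 19.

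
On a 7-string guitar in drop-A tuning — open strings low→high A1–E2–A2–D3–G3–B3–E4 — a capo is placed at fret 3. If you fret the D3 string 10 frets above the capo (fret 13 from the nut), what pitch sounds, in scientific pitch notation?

D#4

The capo raises the open D3 by 3 semitones to F3; fretting 10 more gives D3 + 3 + 10 = D3 + 13 semitones = D#4.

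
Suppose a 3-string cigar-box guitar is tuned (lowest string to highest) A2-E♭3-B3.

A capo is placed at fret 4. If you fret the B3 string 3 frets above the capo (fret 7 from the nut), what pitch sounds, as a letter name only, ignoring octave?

G♭

The capo raises the open B3 by 4 semitones to E♭4; fretting 3 more gives B3 + 4 + 3 = B3 + 7 semitones, landing on G♭.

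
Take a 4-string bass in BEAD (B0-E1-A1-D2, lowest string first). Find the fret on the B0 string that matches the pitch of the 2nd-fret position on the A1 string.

Fret 2 on A1 is MIDI 33 + 2 = 35 (B1). On the B0 string (open MIDI 23), that pitch is 35 − 23 = fret 12.

12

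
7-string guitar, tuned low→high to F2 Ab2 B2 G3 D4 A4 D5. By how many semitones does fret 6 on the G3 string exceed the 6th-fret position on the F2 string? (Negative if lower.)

14 semitones

G3 at fret 6 → Db4 (MIDI 61); F2 at fret 6 → B2 (MIDI 47).
61 − 47 = 14, so the two pitches are 14 semitones apart.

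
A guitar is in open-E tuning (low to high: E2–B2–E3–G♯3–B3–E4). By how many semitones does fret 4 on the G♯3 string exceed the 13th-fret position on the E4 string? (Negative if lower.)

G♯3 at fret 4 → C4 (MIDI 60); E4 at fret 13 → F5 (MIDI 77).
60 − 77 = -17, so the two pitches are 17 semitones apart.

-17 semitones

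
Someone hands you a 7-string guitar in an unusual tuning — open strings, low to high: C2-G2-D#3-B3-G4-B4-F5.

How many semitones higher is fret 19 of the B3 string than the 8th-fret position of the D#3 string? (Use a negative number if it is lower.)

19 semitones

B3 at fret 19 → F#5 (MIDI 78); D#3 at fret 8 → B3 (MIDI 59).
78 − 59 = 19, so the two pitches are 19 semitones apart.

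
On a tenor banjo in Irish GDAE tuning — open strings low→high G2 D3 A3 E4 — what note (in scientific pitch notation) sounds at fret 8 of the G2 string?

G2 is MIDI 43. Adding 8 gives 51, which is D#3.
(Equivalently spelled Eb3.)

D#3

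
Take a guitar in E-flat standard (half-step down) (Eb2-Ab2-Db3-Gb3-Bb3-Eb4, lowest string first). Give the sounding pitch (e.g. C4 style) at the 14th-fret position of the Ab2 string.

The open Ab2 string plus 14 semitones: Ab–A–Bb–B–…–Ab–A–Bb.
The walk passes from B into C once, so the octave number goes from 2 to 3.
(Equivalently spelled A#3.)

Bb3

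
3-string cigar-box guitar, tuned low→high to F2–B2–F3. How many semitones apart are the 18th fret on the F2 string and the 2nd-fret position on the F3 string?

4 semitones

F2 at fret 18 → B3 (MIDI 59); F3 at fret 2 → G3 (MIDI 55).
59 − 55 = 4, so the two pitches are 4 semitones apart, with B3 the higher.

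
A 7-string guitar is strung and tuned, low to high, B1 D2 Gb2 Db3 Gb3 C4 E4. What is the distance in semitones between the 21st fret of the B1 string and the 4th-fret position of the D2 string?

B1 at fret 21 → Ab3 (MIDI 56); D2 at fret 4 → Gb2 (MIDI 42).
56 − 42 = 14, so the two pitches are 14 semitones apart, with Ab3 the higher.

14 semitones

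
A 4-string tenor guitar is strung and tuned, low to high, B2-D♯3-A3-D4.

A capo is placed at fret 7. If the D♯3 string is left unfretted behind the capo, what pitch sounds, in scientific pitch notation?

A♯3

The capo raises the open D♯3 by 7 semitones to A♯3; fretting 0 more gives D♯3 + 7 + 0 = D♯3 + 7 semitones = A♯3.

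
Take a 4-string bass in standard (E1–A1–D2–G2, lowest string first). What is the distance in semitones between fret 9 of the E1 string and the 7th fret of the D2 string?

8 semitones

E1 at fret 9 → C#2 (MIDI 37); D2 at fret 7 → A2 (MIDI 45).
37 − 45 = -8, so the two pitches are 8 semitones apart, with A2 the higher.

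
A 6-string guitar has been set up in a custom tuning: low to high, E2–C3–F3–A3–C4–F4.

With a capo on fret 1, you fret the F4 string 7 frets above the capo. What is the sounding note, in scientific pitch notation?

C#5

The capo raises the open F4 by 1 semitone to F#4; fretting 7 more gives F4 + 1 + 7 = F4 + 8 semitones = C#5.
(Also written Db.)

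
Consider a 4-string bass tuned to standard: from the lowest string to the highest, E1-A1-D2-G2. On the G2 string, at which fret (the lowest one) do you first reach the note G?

0

From G2, count semitones up the chromatic scale until reaching G: G — 0 steps.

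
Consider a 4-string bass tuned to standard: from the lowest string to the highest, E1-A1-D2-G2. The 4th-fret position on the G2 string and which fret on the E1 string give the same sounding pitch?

G2 at fret 4 is G2 + 4 semitones = B2.
The open E1 string is 15 semitones below the open G2, so the same pitch on the E1 string lies at fret 4 + 15 = 19.

19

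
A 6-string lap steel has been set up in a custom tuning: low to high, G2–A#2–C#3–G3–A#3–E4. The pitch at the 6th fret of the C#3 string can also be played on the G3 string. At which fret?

Fret 6 on C#3 is MIDI 49 + 6 = 55 (G3). On the G3 string (open MIDI 55), that pitch is 55 − 55 = fret 0.

0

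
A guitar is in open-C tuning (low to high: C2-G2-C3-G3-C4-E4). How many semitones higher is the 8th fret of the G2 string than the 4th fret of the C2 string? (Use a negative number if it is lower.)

G2 at fret 8 → D#3 (MIDI 51); C2 at fret 4 → E2 (MIDI 40).
51 − 40 = 11, so the two pitches are 11 semitones apart.

11 semitones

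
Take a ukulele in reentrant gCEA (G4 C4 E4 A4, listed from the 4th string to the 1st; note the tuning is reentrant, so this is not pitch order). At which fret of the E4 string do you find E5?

12

E5 is 12 semitones above the open E4 (E–F–F#–G–…–D–D#–E), so it sits at fret 12.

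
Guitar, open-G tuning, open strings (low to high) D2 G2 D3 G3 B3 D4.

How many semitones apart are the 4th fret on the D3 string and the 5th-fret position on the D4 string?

13 semitones

D3 at fret 4 → F♯3 (MIDI 54); D4 at fret 5 → G4 (MIDI 67).
54 − 67 = -13, so the two pitches are 13 semitones apart, with G4 the higher.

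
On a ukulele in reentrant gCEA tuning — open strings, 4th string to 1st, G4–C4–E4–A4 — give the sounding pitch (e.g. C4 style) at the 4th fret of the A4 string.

C♯5

The open A4 string plus 4 semitones: A–A#–B–C–C#.
The walk passes from B into C once, so the octave number goes from 4 to 5.
(Equivalently spelled D♭5.)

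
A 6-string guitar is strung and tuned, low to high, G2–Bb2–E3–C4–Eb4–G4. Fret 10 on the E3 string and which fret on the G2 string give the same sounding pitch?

E3 at fret 10 is E3 + 10 semitones = D4.
The open G2 string is 9 semitones below the open E3, so the same pitch on the G2 string lies at fret 10 + 9 = 19.

19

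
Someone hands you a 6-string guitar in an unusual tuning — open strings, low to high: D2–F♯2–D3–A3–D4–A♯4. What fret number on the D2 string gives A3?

A3 is 19 semitones above the open D2 (D–D#–E–F–…–G–G#–A), so it sits at fret 19.

19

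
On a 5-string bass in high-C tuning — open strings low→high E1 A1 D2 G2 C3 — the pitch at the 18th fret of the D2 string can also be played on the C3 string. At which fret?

Fret 18 on D2 is MIDI 38 + 18 = 56 (G#3). On the C3 string (open MIDI 48), that pitch is 56 − 48 = fret 8.

8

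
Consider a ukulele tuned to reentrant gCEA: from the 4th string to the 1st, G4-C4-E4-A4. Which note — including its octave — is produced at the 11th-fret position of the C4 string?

B4

The open C4 string plus 11 semitones: C–C#–D–D#–…–A–A#–B.
No B→C boundary is crossed, so the octave stays at 4.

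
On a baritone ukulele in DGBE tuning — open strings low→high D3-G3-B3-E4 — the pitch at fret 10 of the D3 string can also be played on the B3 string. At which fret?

1

D3 at fret 10 is D3 + 10 semitones = C4.
The open B3 string is 9 semitones above the open D3, so the same pitch on the B3 string lies at fret 10 − 9 = 1.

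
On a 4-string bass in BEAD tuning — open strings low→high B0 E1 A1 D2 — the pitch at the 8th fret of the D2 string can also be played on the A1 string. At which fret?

Fret 8 on D2 is MIDI 38 + 8 = 46 (A♯2). On the A1 string (open MIDI 33), that pitch is 46 − 33 = fret 13.

13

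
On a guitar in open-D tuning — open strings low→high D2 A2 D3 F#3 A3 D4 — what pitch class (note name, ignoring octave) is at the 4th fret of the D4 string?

Each fret is one semitone, so D4 + 4 = F#.
(Equivalently spelled Gb.)

F#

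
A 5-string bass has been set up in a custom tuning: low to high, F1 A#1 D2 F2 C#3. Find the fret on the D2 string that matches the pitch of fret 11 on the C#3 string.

Fret 11 on C#3 is MIDI 49 + 11 = 60 (C4). On the D2 string (open MIDI 38), that pitch is 60 − 38 = fret 22.

22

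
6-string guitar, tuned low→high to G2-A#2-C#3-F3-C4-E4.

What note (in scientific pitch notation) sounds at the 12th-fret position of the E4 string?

E5

The open E4 string plus 12 semitones: E–F–F#–G–…–D–D#–E.
The walk passes from B into C once, so the octave number goes from 4 to 5.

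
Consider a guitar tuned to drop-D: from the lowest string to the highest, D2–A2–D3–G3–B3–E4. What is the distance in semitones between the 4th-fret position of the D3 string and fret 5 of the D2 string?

11 semitones

D3 at fret 4 → F#3 (MIDI 54); D2 at fret 5 → G2 (MIDI 43).
54 − 43 = 11, so the two pitches are 11 semitones apart, with F#3 the higher.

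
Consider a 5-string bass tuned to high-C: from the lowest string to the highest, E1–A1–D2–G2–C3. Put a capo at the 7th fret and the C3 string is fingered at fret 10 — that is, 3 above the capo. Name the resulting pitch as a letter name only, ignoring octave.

The capo raises the open C3 by 7 semitones to G3; fretting 3 more gives C3 + 7 + 3 = C3 + 10 semitones, landing on A♯.
(Also written B♭.)

A♯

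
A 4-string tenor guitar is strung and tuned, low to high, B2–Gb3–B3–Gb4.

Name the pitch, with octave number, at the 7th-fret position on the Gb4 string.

The open Gb4 string plus 7 semitones: Gb–G–Ab–A–Bb–B–C–Db.
The walk passes from B into C once, so the octave number goes from 4 to 5.
(Equivalently spelled C#5.)

Db5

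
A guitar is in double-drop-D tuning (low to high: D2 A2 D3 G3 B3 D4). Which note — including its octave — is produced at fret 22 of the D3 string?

C5

The open D3 string plus 22 semitones: D–D#–E–F–…–A#–B–C.
The walk passes from B into C 2 times, so the octave number goes from 3 to 5.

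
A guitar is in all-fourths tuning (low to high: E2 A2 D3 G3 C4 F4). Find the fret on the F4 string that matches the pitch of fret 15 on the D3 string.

0

D3 at fret 15 is D3 + 15 semitones = F4.
The open F4 string is 15 semitones above the open D3, so the same pitch on the F4 string lies at fret 15 − 15 = 0.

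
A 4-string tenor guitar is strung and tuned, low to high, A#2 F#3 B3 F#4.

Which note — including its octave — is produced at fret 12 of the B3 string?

B4

B3 is MIDI 59. Adding 12 gives 71, which is B4.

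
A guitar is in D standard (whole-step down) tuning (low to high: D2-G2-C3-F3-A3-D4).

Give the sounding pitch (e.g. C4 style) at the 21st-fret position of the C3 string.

A4

The open C3 string plus 21 semitones: C–C#–D–D#–…–G–G#–A.
The walk passes from B into C once, so the octave number goes from 3 to 4.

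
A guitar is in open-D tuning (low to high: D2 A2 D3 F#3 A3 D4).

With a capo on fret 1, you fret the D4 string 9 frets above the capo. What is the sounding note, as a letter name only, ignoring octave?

The capo raises the open D4 by 1 semitone to D#4; fretting 9 more gives D4 + 1 + 9 = D4 + 10 semitones, landing on C.

C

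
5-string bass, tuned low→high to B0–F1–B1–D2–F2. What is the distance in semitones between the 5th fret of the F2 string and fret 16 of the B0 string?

F2 at fret 5 → A#2 (MIDI 46); B0 at fret 16 → D#2 (MIDI 39).
46 − 39 = 7, so the two pitches are 7 semitones apart, with A#2 the higher.

7 semitones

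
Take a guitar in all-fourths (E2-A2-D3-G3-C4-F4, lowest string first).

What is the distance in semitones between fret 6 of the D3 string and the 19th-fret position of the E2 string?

3 semitones

D3 at fret 6 → G#3 (MIDI 56); E2 at fret 19 → B3 (MIDI 59).
56 − 59 = -3, so the two pitches are 3 semitones apart, with B3 the higher.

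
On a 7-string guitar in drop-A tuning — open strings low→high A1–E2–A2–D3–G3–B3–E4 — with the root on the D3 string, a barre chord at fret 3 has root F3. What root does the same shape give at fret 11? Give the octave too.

C♯4

Moving from fret 3 to fret 11 shifts the root by 8 semitones.
F3 up 8 semitones is C♯4.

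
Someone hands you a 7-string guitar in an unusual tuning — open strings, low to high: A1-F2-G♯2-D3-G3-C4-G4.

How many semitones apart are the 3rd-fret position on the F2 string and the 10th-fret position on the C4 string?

26 semitones

F2 at fret 3 → G♯2 (MIDI 44); C4 at fret 10 → A♯4 (MIDI 70).
44 − 70 = -26, so the two pitches are 26 semitones apart, with A♯4 the higher.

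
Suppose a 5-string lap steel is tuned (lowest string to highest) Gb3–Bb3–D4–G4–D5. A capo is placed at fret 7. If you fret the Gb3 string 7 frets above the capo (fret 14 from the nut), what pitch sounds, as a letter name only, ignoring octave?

Ab

The capo raises the open Gb3 by 7 semitones to Db4; fretting 7 more gives Gb3 + 7 + 7 = Gb3 + 14 semitones, landing on Ab.
(Also written G#.)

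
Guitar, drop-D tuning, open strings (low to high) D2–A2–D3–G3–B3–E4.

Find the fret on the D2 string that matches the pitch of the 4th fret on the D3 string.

D3 at fret 4 is D3 + 4 semitones = F#3.
The open D2 string is 12 semitones below the open D3, so the same pitch on the D2 string lies at fret 4 + 12 = 16.

16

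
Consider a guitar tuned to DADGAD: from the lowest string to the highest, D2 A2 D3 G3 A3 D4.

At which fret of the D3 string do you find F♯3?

F♯3 is 4 semitones above the open D3 (D–D#–E–F–F#), so it sits at fret 4.

4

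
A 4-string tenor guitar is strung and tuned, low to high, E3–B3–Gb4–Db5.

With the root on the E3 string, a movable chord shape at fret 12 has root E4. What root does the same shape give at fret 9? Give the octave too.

Moving from fret 12 to fret 9 shifts the root by -3 semitones.
E4 down 3 semitones is Db4.

Db4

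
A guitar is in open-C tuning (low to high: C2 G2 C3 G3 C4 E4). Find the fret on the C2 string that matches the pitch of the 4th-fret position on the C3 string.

16

Fret 4 on C3 is MIDI 48 + 4 = 52 (E3). On the C2 string (open MIDI 36), that pitch is 52 − 36 = fret 16.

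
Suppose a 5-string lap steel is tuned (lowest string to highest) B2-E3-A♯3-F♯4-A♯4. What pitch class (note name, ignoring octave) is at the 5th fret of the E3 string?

Each fret is one semitone, so E3 + 5 = A.

A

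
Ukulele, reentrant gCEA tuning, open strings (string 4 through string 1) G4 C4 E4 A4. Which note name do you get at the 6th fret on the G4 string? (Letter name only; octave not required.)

The open G4 string plus 6 semitones: G–G#–A–A#–B–C–C#.
(Equivalently spelled D♭.)

C♯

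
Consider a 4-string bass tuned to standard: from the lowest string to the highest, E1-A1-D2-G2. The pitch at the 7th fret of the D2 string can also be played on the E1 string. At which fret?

Fret 7 on D2 is MIDI 38 + 7 = 45 (A2). On the E1 string (open MIDI 28), that pitch is 45 − 28 = fret 17.

17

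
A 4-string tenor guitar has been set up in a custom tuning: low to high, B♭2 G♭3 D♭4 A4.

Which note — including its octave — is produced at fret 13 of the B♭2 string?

B3

Each fret is one semitone, so B♭2 + 13 = B3.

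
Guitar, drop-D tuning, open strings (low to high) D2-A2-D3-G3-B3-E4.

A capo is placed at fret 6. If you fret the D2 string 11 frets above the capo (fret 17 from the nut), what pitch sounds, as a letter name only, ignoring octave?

G

The capo raises the open D2 by 6 semitones to G♯2; fretting 11 more gives D2 + 6 + 11 = D2 + 17 semitones, landing on G.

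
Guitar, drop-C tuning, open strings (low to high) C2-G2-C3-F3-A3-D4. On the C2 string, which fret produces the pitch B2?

11

B2 is 11 semitones above the open C2 (C–C#–D–D#–…–A–A#–B), so it sits at fret 11.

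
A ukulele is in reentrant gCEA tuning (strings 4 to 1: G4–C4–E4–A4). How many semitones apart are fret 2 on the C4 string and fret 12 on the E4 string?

14 semitones

C4 at fret 2 → D4 (MIDI 62); E4 at fret 12 → E5 (MIDI 76).
62 − 76 = -14, so the two pitches are 14 semitones apart, with E5 the higher.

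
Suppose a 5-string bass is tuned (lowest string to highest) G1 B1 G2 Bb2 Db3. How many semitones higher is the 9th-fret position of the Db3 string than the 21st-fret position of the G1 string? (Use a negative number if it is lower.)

Db3 at fret 9 → Bb3 (MIDI 58); G1 at fret 21 → E3 (MIDI 52).
58 − 52 = 6, so the two pitches are 6 semitones apart.

6 semitones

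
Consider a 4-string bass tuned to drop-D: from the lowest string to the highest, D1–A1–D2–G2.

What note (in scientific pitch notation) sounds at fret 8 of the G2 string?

D#3

G2 is MIDI 43. Adding 8 gives 51, which is D#3.
(Equivalently spelled Eb3.)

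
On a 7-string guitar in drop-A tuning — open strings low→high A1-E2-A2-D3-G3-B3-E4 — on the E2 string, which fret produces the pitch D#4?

D#4 is 23 semitones above the open E2 (E–F–F#–G–…–C#–D–D#), so it sits at fret 23.

23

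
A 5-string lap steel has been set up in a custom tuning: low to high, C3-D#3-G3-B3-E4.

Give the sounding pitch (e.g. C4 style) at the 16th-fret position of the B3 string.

B3 is MIDI 59. Adding 16 gives 75, which is D#5.
(Equivalently spelled Eb5.)

D#5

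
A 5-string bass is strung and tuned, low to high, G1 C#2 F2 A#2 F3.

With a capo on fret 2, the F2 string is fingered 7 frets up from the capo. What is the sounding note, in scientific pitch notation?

D3

The capo raises the open F2 by 2 semitones to G2; fretting 7 more gives F2 + 2 + 7 = F2 + 9 semitones = D3.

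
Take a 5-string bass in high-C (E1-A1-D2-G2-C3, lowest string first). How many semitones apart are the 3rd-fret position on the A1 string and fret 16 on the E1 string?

8 semitones

A1 at fret 3 → C2 (MIDI 36); E1 at fret 16 → G#2 (MIDI 44).
36 − 44 = -8, so the two pitches are 8 semitones apart, with G#2 the higher.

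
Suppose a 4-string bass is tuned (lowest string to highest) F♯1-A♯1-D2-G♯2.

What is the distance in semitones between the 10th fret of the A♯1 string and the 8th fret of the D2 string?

A♯1 at fret 10 → G♯2 (MIDI 44); D2 at fret 8 → A♯2 (MIDI 46).
44 − 46 = -2, so the two pitches are 2 semitones apart, with A♯2 the higher.

2 semitones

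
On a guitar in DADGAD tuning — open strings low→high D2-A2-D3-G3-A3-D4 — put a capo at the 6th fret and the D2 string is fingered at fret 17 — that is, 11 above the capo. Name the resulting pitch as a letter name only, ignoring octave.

G

The capo raises the open D2 by 6 semitones to G#2; fretting 11 more gives D2 + 6 + 11 = D2 + 17 semitones, landing on G.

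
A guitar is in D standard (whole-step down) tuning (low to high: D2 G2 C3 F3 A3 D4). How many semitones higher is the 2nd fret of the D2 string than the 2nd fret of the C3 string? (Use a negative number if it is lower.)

-10 semitones

D2 at fret 2 → E2 (MIDI 40); C3 at fret 2 → D3 (MIDI 50).
40 − 50 = -10, so the two pitches are 10 semitones apart.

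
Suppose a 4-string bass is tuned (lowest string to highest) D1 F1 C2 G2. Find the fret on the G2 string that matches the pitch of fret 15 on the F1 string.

Fret 15 on F1 is MIDI 29 + 15 = 44 (G♯2). On the G2 string (open MIDI 43), that pitch is 44 − 43 = fret 1.

1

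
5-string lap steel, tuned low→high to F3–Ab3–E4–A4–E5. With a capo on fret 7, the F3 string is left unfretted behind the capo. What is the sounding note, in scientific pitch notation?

C4

The capo raises the open F3 by 7 semitones to C4; fretting 0 more gives F3 + 7 + 0 = F3 + 7 semitones = C4.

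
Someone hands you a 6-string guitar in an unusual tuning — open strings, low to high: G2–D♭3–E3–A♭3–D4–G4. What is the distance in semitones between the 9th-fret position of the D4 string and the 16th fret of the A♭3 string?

1 semitone

D4 at fret 9 → B4 (MIDI 71); A♭3 at fret 16 → C5 (MIDI 72).
71 − 72 = -1, so the two pitches are 1 semitone apart, with C5 the higher.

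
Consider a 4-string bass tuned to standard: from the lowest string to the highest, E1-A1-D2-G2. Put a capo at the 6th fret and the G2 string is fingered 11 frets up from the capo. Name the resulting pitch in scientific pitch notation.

C4

The capo raises the open G2 by 6 semitones to C#3; fretting 11 more gives G2 + 6 + 11 = G2 + 17 semitones = C4.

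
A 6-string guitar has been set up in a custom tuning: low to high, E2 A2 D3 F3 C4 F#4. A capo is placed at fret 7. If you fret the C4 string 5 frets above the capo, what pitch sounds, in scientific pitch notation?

The capo raises the open C4 by 7 semitones to G4; fretting 5 more gives C4 + 7 + 5 = C4 + 12 semitones = C5.

C5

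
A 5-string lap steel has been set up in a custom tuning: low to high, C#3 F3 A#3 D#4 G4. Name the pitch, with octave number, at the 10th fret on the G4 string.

F5

Each fret is one semitone, so G4 + 10 = F5.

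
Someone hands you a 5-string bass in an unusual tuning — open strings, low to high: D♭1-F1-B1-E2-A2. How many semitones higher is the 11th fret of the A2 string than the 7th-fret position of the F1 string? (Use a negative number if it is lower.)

20 semitones

A2 at fret 11 → A♭3 (MIDI 56); F1 at fret 7 → C2 (MIDI 36).
56 − 36 = 20, so the two pitches are 20 semitones apart.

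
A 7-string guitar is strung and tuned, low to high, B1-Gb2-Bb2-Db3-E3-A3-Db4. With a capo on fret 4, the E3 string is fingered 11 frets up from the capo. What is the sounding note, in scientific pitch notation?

G4

The capo raises the open E3 by 4 semitones to Ab3; fretting 11 more gives E3 + 4 + 11 = E3 + 15 semitones = G4.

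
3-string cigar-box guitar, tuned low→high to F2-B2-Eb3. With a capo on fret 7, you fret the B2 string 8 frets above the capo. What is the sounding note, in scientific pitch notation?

The capo raises the open B2 by 7 semitones to Gb3; fretting 8 more gives B2 + 7 + 8 = B2 + 15 semitones = D4.

D4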